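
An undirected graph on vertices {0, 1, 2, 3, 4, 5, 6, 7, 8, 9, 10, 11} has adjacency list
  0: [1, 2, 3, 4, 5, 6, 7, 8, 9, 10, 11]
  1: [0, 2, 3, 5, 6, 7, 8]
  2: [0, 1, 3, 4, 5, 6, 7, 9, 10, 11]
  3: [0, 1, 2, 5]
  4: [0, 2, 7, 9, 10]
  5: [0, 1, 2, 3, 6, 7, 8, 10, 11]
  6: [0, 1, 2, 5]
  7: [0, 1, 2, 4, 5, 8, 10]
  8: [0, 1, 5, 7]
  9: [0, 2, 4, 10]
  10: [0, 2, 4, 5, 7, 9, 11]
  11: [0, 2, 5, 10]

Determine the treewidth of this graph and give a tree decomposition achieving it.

Every bag has size at most 5, so the width is 5 − 1 = 4 and tw(G) ≤ 4. Conversely, {0, 1, 5, 7, 8} is a clique of size 5, and the vertices of any clique must share a bag in every tree decomposition; so some bag has ≥ 5 vertices and tw(G) ≥ 4. The upper and lower bounds meet at 4, so that is the treewidth.

Treewidth 4.
One optimal decomposition is:
Bags: B1 = {0, 2, 5, 7, 10}  B2 = {0, 2, 4, 7, 10}  B3 = {0, 1, 2, 5, 7}  B4 = {0, 2, 5, 10, 11}  B5 = {0, 1, 2, 5, 6}  B6 = {0, 2, 4, 9, 10}  B7 = {0, 1, 5, 7, 8}  B8 = {0, 1, 2, 3, 5}
Tree: B1–B2, B1–B3, B1–B4, B3–B5, B2–B6, B3–B7, B5–B8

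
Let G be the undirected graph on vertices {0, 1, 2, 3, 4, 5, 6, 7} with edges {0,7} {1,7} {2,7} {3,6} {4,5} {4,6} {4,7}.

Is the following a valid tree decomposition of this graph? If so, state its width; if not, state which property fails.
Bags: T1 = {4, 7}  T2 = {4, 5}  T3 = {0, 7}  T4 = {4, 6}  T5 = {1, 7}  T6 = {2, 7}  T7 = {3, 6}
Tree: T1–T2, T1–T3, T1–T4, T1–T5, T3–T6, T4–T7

Yes; width 1.

Vertex coverage: the bags together contain {0, 1, 2, 3, 4, 5, 6, 7}, the full vertex set. Edge coverage: each edge of G has both endpoints in at least one bag. Running intersection: for every vertex, the bags containing it form a connected subtree. All three properties hold, so this is a valid tree decomposition of width max|bag| − 1 = 1, and hence tw(G) ≤ 1.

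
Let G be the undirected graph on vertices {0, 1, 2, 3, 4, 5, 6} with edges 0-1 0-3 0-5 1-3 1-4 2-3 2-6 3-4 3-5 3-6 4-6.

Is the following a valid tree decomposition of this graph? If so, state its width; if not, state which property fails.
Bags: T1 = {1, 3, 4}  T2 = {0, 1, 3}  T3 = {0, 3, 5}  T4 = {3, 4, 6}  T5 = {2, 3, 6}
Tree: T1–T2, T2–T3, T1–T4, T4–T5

Yes; width 2.

Every vertex of G appears in some bag (union = {0, 1, 2, 3, 4, 5, 6}); every edge is covered by a bag; and for each vertex v the set of bags containing v is connected in the bag tree. The decomposition is therefore valid. The largest bag has 3 vertices, so the width is 2.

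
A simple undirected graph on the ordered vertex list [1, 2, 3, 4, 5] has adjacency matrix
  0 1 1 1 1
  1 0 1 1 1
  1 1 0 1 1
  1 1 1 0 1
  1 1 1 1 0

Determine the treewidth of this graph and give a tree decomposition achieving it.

With just one bag of size 5, the width is 5 − 1 = 4, so tw(G) ≤ 4. Conversely, {1, 2, 3, 4, 5} is a clique of size 5, and the vertices of any clique must share a bag in every tree decomposition; so some bag has ≥ 5 vertices and tw(G) ≥ 4. Combining the bounds, tw(G) = 4.

Treewidth 4.
One optimal decomposition is:
Bags: B1 = {1, 2, 3, 4, 5}
Tree: (single bag)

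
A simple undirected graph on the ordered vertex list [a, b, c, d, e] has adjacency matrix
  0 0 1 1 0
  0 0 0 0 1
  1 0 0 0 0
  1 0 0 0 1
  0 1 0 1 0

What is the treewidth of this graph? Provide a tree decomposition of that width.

Treewidth 1.
Bags: B1 = {a, c}  B2 = {a, d}  B3 = {d, e}  B4 = {b, e}
Tree: B1–B2, B2–B3, B3–B4

Every bag has size at most 2, so the width is 2 − 1 = 1 and tw(G) ≤ 1. Any graph with an edge has treewidth ≥ 1, and G has the edge c–a. The upper and lower bounds meet at 1, so that is the treewidth.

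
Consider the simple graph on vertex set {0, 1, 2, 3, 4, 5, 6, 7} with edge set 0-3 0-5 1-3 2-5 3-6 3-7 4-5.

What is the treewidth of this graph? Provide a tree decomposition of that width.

Treewidth 1.
One such decomposition:
Bags: B1 = {0, 5}  B2 = {0, 3}  B3 = {3, 6}  B4 = {4, 5}  B5 = {3, 7}  B6 = {1, 3}  B7 = {2, 5}
Tree: B1–B2, B2–B3, B1–B4, B2–B5, B3–B6, B1–B7

Each bag holds 2 vertices, so the decomposition has width 1, which upper-bounds the treewidth. G has an edge, so its treewidth is at least 1. Combining the bounds, tw(G) = 1.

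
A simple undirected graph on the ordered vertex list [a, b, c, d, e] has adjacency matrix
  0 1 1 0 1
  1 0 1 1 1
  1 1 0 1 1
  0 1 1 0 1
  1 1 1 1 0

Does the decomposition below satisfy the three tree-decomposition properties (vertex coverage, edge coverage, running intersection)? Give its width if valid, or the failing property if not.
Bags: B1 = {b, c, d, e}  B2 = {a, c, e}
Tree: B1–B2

No — edge (b,a) lies in no bag.

A tree decomposition must satisfy three properties: every vertex lies in some bag; for every edge, both endpoints lie together in some bag; and for every vertex, the bags containing it form a connected subtree. Here edge (b,a) lies in no bag, so the decomposition is invalid.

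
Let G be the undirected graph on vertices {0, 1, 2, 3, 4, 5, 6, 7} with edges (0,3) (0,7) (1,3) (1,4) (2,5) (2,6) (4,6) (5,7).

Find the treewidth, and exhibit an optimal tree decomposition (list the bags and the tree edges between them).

The largest bag has 3 vertices, giving width 2; this decomposition certifies tw(G) ≤ 2. The edges 2–5–7–0–3–1–4–6–2 form a cycle, so G is not a tree and its treewidth is at least 2. The upper and lower bounds meet at 2, so that is the treewidth.

Treewidth 2.
One optimal decomposition is:
Bags: B1 = {2, 5, 7}  B2 = {0, 2, 7}  B3 = {0, 2, 3}  B4 = {1, 2, 3}  B5 = {1, 2, 4}  B6 = {2, 4, 6}
Tree: B1–B2, B2–B3, B3–B4, B4–B5, B5–B6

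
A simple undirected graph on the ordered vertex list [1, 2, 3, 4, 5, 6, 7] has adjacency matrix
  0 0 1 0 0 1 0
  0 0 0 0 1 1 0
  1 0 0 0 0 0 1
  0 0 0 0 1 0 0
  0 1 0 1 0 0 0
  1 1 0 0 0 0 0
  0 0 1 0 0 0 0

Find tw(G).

A width-1 tree decomposition is:
Bags: B1 = {3, 7}  B2 = {1, 3}  B3 = {1, 6}  B4 = {2, 6}  B5 = {2, 5}  B6 = {4, 5}
Tree: B1–B2, B2–B3, B3–B4, B4–B5, B5–B6
The largest bag has 2 vertices, giving width 1; this decomposition certifies tw(G) ≤ 1. Since G has at least one edge (e.g. 7–3), it is not an edgeless graph, so tw(G) ≥ 1. Combining the bounds, tw(G) = 1.

1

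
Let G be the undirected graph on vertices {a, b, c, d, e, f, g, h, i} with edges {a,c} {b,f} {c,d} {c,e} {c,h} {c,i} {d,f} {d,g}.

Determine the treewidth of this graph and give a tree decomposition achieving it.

Every bag has size at most 2, so the width is 2 − 1 = 1 and tw(G) ≤ 1. Since G has at least one edge (e.g. c–d), it is not an edgeless graph, so tw(G) ≥ 1. Combining the bounds, tw(G) = 1.

Treewidth 1.
One such decomposition:
Bags: B1 = {c, d}  B2 = {c, i}  B3 = {d, f}  B4 = {c, e}  B5 = {d, g}  B6 = {c, h}  B7 = {b, f}  B8 = {a, c}
Tree: B1–B2, B1–B3, B2–B4, B3–B5, B2–B6, B3–B7, B2–B8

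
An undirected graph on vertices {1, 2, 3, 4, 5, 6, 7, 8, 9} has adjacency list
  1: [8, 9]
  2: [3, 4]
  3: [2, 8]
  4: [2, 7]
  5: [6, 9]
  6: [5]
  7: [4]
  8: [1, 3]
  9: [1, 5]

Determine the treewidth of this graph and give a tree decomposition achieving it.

Treewidth 1.
Bags: B1 = {5, 6}  B2 = {5, 9}  B3 = {1, 9}  B4 = {1, 8}  B5 = {3, 8}  B6 = {2, 3}  B7 = {2, 4}  B8 = {4, 7}
Tree: B1–B2, B2–B3, B3–B4, B4–B5, B5–B6, B6–B7, B7–B8

The largest bag has 2 vertices, giving width 1; this decomposition certifies tw(G) ≤ 1. Any graph with an edge has treewidth ≥ 1, and G has the edge 6–5. Therefore the treewidth is 1.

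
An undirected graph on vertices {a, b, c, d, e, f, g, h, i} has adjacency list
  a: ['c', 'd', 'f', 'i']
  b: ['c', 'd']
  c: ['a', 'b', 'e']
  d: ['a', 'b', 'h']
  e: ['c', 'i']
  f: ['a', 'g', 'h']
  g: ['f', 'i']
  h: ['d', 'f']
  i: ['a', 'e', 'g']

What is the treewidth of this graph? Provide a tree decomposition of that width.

Every bag has size at most 4, so the width is 4 − 1 = 3 and tw(G) ≤ 3. For the lower bound: the 4 vertex sets {f,g,h}, {i}, {a}, {b,c,d,e} are disjoint, each induces a connected subgraph, and every pair is joined by at least one edge of G. Contracting each set to a single vertex therefore yields K_{4} as a minor, and since treewidth is minor-monotone, tw(G) ≥ tw(K_{4}) = 3. The upper and lower bounds meet at 3, so that is the treewidth.

Treewidth 3.
One optimal decomposition is:
Bags: B1 = {f, g, h, i}  B2 = {a, f, h, i}  B3 = {a, d, h, i}  B4 = {a, d, e, i}  B5 = {a, c, d, e}  B6 = {b, c, d, e}
Tree: B1–B2, B2–B3, B3–B4, B4–B5, B5–B6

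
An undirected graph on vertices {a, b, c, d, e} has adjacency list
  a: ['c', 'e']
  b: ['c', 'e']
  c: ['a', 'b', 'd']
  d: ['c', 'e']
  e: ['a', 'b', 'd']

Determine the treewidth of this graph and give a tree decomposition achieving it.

Every bag has size at most 3, so the width is 3 − 1 = 2 and tw(G) ≤ 2. For the lower bound, G contains the cycle d–c–b–e–d, so G is not a forest; only forests have treewidth ≤ 1, hence tw(G) ≥ 2. Therefore the treewidth is 2.

Treewidth 2.
One optimal decomposition is:
Bags: B1 = {c, d, e}  B2 = {b, c, e}  B3 = {a, c, e}
Tree: B1–B2, B2–B3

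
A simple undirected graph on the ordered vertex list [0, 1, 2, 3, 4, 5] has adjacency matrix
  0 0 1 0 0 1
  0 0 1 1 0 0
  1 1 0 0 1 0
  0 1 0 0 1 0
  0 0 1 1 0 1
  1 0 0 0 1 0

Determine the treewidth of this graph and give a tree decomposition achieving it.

Treewidth 2.
One such decomposition:
Bags: B1 = {1, 3, 4}  B2 = {1, 2, 4}  B3 = {2, 4, 5}  B4 = {0, 2, 5}
Tree: B1–B2, B2–B3, B3–B4

Each bag holds 3 vertices, so the decomposition has width 2, which upper-bounds the treewidth. For the lower bound, G contains the cycle 3–1–2–4–3, so G is not a forest; only forests have treewidth ≤ 1, hence tw(G) ≥ 2. Combining the bounds, tw(G) = 2.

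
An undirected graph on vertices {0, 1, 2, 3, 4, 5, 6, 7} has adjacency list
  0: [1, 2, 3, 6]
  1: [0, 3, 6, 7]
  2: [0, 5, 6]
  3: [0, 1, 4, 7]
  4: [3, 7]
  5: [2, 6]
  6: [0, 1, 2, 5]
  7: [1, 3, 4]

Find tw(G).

2

A width-2 tree decomposition is:
Bags: B1 = {0, 1, 6}  B2 = {0, 1, 3}  B3 = {1, 3, 7}  B4 = {3, 4, 7}  B5 = {0, 2, 6}  B6 = {2, 5, 6}
Tree: B1–B2, B2–B3, B3–B4, B1–B5, B5–B6
Every bag has size at most 3, so the width is 3 − 1 = 2 and tw(G) ≤ 2. On the other hand G contains the 3-clique {0, 1, 3}. A clique must lie in a single bag of any decomposition, so no decomposition can have width below 2. The upper and lower bounds meet at 2, so that is the treewidth.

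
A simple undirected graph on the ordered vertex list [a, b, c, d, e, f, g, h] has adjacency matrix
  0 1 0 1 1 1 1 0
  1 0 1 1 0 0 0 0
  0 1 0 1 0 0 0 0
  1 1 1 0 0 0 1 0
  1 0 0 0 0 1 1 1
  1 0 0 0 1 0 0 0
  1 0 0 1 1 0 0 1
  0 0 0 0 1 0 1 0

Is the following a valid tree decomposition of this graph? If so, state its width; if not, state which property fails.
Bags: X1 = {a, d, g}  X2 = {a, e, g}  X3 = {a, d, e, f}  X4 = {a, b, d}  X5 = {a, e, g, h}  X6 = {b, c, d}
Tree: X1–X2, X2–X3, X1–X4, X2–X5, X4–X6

No — bags containing vertex d are not connected in the tree.

A tree decomposition must satisfy three properties: every vertex lies in some bag; for every edge, both endpoints lie together in some bag; and for every vertex, the bags containing it form a connected subtree. Here bags containing vertex d are not connected in the tree, so the decomposition is invalid.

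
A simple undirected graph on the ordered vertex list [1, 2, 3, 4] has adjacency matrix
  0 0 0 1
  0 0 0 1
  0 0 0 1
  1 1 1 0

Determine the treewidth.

A width-1 tree decomposition is:
Bags: B1 = {1, 4}  B2 = {3, 4}  B3 = {2, 4}
Tree: B1–B2, B2–B3
Each bag holds 2 vertices, so the decomposition has width 1, which upper-bounds the treewidth. G has an edge, so its treewidth is at least 1. The upper and lower bounds meet at 1, so that is the treewidth.

1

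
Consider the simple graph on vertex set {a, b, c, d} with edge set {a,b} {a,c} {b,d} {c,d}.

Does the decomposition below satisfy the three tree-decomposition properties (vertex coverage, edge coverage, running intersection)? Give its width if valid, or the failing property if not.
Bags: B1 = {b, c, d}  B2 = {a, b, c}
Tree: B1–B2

Every vertex of G appears in some bag (union = {a, b, c, d}); every edge is covered by a bag; and for each vertex v the set of bags containing v is connected in the bag tree. The decomposition is therefore valid. The largest bag has 3 vertices, so the width is 2.

Yes; width 2.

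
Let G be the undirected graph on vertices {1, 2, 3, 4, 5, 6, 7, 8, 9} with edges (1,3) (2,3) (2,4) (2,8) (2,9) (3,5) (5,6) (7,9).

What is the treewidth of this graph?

1

A width-1 tree decomposition is:
Bags: B1 = {3, 5}  B2 = {2, 3}  B3 = {2, 8}  B4 = {2, 9}  B5 = {5, 6}  B6 = {7, 9}  B7 = {2, 4}  B8 = {1, 3}
Tree: B1–B2, B2–B3, B2–B4, B1–B5, B4–B6, B4–B7, B1–B8
Each bag holds 2 vertices, so the decomposition has width 1, which upper-bounds the treewidth. Since G has at least one edge (e.g. 5–3), it is not an edgeless graph, so tw(G) ≥ 1. Therefore the treewidth is 1.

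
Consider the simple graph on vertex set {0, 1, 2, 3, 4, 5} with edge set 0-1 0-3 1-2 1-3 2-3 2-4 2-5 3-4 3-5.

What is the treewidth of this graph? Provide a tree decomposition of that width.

Every bag has size at most 3, so the width is 3 − 1 = 2 and tw(G) ≤ 2. Conversely, {0, 1, 3} is a clique of size 3, and the vertices of any clique must share a bag in every tree decomposition; so some bag has ≥ 3 vertices and tw(G) ≥ 2. Combining the bounds, tw(G) = 2.

Treewidth 2.
One such decomposition:
Bags: B1 = {2, 3, 5}  B2 = {1, 2, 3}  B3 = {0, 1, 3}  B4 = {2, 3, 4}
Tree: B1–B2, B2–B3, B1–B4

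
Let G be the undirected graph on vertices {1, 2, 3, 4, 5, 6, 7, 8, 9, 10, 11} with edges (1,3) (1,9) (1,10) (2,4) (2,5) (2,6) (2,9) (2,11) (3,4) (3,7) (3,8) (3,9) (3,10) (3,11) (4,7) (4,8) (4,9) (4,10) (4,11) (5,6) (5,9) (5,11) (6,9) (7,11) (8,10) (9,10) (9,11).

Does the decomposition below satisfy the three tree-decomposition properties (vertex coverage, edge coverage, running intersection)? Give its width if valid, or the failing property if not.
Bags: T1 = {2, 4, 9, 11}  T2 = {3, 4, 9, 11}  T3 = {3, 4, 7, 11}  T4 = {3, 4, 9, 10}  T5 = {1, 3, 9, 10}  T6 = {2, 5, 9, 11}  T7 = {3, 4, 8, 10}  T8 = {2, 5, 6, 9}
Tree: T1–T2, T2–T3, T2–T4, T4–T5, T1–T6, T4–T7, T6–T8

Checking the three conditions: (i) the bags cover all of {1, 2, 3, 4, 5, 6, 7, 8, 9, 10, 11}; (ii) for each edge, some bag contains both endpoints; (iii) the bags containing any fixed vertex form a subtree. All hold, so the decomposition is valid with width 4 − 1 = 3.

Yes; width 3.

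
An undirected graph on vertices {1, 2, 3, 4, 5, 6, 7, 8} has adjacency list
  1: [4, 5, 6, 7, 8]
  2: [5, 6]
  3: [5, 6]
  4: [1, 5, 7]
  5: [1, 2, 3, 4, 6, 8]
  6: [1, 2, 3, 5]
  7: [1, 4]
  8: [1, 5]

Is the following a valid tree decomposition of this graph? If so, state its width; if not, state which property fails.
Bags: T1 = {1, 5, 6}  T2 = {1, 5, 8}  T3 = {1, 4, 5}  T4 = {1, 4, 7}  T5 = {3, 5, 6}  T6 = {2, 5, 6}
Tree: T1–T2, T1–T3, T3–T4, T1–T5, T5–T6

Yes; width 2.

Checking the three conditions: (i) the bags cover all of {1, 2, 3, 4, 5, 6, 7, 8}; (ii) for each edge, some bag contains both endpoints; (iii) the bags containing any fixed vertex form a subtree. All hold, so the decomposition is valid with width 3 − 1 = 2.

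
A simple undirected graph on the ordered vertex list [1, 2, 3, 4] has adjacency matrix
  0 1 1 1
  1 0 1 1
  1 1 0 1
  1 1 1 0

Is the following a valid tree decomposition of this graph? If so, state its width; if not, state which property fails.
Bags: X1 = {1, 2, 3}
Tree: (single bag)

A tree decomposition must satisfy three properties: every vertex lies in some bag; for every edge, both endpoints lie together in some bag; and for every vertex, the bags containing it form a connected subtree. Here vertex 4 appears in no bag, so the decomposition is invalid.

No — vertex 4 appears in no bag.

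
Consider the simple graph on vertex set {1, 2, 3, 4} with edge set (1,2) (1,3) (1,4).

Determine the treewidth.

1

A width-1 tree decomposition is:
Bags: B1 = {1, 4}  B2 = {1, 2}  B3 = {1, 3}
Tree: B1–B2, B1–B3
Every bag has size at most 2, so the width is 2 − 1 = 1 and tw(G) ≤ 1. Since G has at least one edge (e.g. 1–4), it is not an edgeless graph, so tw(G) ≥ 1. The upper and lower bounds meet at 1, so that is the treewidth.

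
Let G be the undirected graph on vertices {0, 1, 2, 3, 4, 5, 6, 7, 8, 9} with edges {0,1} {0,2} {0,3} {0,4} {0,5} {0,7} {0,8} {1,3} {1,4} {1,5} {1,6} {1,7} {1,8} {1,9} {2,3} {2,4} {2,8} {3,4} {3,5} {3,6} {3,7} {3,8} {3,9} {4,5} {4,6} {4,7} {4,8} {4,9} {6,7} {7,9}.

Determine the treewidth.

4

A width-4 tree decomposition is:
Bags: B1 = {0, 1, 3, 4, 5}  B2 = {0, 1, 3, 4, 7}  B3 = {1, 3, 4, 6, 7}  B4 = {0, 1, 3, 4, 8}  B5 = {1, 3, 4, 7, 9}  B6 = {0, 2, 3, 4, 8}
Tree: B1–B2, B2–B3, B1–B4, B3–B5, B4–B6
Each bag holds 5 vertices, so the decomposition has width 4, which upper-bounds the treewidth. On the other hand G contains the 5-clique {0, 1, 3, 4, 8}. A clique must lie in a single bag of any decomposition, so no decomposition can have width below 4. The upper and lower bounds meet at 4, so that is the treewidth.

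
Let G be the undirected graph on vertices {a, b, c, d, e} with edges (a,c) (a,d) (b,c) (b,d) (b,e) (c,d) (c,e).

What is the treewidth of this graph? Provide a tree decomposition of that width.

The largest bag has 3 vertices, giving width 2; this decomposition certifies tw(G) ≤ 2. For the lower bound, the 3 vertices {a, c, d} are pairwise adjacent, and any tree decomposition puts a clique entirely inside one bag — forcing width ≥ 2. Therefore the treewidth is 2.

Treewidth 2.
One optimal decomposition is:
Bags: B1 = {b, c, d}  B2 = {a, c, d}  B3 = {b, c, e}
Tree: B1–B2, B1–B3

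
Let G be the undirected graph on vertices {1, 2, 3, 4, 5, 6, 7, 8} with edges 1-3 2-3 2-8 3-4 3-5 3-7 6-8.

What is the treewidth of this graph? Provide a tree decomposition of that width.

Treewidth 1.
One such decomposition:
Bags: B1 = {3, 4}  B2 = {2, 3}  B3 = {3, 7}  B4 = {1, 3}  B5 = {3, 5}  B6 = {2, 8}  B7 = {6, 8}
Tree: B1–B2, B1–B3, B3–B4, B4–B5, B2–B6, B6–B7

Each bag holds 2 vertices, so the decomposition has width 1, which upper-bounds the treewidth. Any graph with an edge has treewidth ≥ 1, and G has the edge 3–4. Therefore the treewidth is 1.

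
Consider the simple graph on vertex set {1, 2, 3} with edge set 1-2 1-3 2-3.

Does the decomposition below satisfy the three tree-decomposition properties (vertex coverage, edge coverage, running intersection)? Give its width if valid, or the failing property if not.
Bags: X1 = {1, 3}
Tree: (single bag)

No — vertex 2 appears in no bag.

A tree decomposition must satisfy three properties: every vertex lies in some bag; for every edge, both endpoints lie together in some bag; and for every vertex, the bags containing it form a connected subtree. Here vertex 2 appears in no bag, so the decomposition is invalid.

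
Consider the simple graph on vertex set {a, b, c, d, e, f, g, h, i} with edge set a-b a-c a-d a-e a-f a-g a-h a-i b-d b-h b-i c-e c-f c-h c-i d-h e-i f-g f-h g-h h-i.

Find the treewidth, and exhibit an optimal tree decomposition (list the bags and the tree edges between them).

Each bag holds 4 vertices, so the decomposition has width 3, which upper-bounds the treewidth. On the other hand G contains the 4-clique {a, c, e, i}. A clique must lie in a single bag of any decomposition, so no decomposition can have width below 3. Hence tw(G) = 3 exactly.

Treewidth 3.
Bags: B1 = {a, c, h, i}  B2 = {a, b, h, i}  B3 = {a, c, f, h}  B4 = {a, b, d, h}  B5 = {a, c, e, i}  B6 = {a, f, g, h}
Tree: B1–B2, B1–B3, B2–B4, B1–B5, B3–B6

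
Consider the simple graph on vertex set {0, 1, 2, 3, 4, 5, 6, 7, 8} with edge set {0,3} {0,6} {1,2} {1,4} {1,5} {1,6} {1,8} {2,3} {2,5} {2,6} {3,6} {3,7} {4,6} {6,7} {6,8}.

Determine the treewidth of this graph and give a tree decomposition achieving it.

Every bag has size at most 3, so the width is 3 − 1 = 2 and tw(G) ≤ 2. Conversely, {1, 2, 5} is a clique of size 3, and the vertices of any clique must share a bag in every tree decomposition; so some bag has ≥ 3 vertices and tw(G) ≥ 2. Therefore the treewidth is 2.

Treewidth 2.
Bags: B1 = {1, 4, 6}  B2 = {1, 2, 6}  B3 = {2, 3, 6}  B4 = {1, 2, 5}  B5 = {3, 6, 7}  B6 = {1, 6, 8}  B7 = {0, 3, 6}
Tree: B1–B2, B2–B3, B2–B4, B3–B5, B1–B6, B5–B7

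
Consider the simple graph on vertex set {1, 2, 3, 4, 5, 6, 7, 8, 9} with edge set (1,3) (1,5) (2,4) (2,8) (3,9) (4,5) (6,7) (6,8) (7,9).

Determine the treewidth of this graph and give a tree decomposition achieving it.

Treewidth 2.
One such decomposition:
Bags: B1 = {2, 4, 8}  B2 = {4, 6, 8}  B3 = {4, 6, 7}  B4 = {4, 7, 9}  B5 = {3, 4, 9}  B6 = {1, 3, 4}  B7 = {1, 4, 5}
Tree: B1–B2, B2–B3, B3–B4, B4–B5, B5–B6, B6–B7

Every bag has size at most 3, so the width is 3 − 1 = 2 and tw(G) ≤ 2. Since 4–2–8–6–7–9–3–1–5–4 is a cycle in G, G is not acyclic. Forests are exactly the graphs of treewidth ≤ 1, so tw(G) ≥ 2. Hence tw(G) = 2 exactly.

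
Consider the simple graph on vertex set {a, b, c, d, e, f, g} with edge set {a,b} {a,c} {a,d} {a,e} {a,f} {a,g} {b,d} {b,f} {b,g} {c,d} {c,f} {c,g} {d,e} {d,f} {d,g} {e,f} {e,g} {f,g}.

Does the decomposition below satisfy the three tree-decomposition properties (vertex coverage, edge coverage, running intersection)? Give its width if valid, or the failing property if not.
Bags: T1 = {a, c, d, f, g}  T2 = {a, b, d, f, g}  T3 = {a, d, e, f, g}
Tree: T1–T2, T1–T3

Yes; width 4.

Every vertex of G appears in some bag (union = {a, b, c, d, e, f, g}); every edge is covered by a bag; and for each vertex v the set of bags containing v is connected in the bag tree. The decomposition is therefore valid. The largest bag has 5 vertices, so the width is 4.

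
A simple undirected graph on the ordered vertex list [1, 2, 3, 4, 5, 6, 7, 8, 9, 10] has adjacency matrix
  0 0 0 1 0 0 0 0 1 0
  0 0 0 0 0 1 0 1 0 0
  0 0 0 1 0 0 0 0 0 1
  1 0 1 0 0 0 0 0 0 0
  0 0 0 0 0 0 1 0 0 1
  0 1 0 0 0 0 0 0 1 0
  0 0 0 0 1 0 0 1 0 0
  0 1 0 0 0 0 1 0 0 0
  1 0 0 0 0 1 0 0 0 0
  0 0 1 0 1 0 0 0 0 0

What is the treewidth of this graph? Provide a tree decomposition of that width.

The largest bag has 3 vertices, giving width 2; this decomposition certifies tw(G) ≤ 2. Since 2–6–9–1–4–3–10–5–7–8–2 is a cycle in G, G is not acyclic. Forests are exactly the graphs of treewidth ≤ 1, so tw(G) ≥ 2. Therefore the treewidth is 2.

Treewidth 2.
One optimal decomposition is:
Bags: B1 = {2, 6, 9}  B2 = {1, 2, 9}  B3 = {1, 2, 4}  B4 = {2, 3, 4}  B5 = {2, 3, 10}  B6 = {2, 5, 10}  B7 = {2, 5, 7}  B8 = {2, 7, 8}
Tree: B1–B2, B2–B3, B3–B4, B4–B5, B5–B6, B6–B7, B7–B8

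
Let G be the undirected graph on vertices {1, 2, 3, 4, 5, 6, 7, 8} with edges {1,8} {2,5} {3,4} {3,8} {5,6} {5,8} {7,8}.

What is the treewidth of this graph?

A width-1 tree decomposition is:
Bags: B1 = {5, 8}  B2 = {5, 6}  B3 = {7, 8}  B4 = {3, 8}  B5 = {2, 5}  B6 = {1, 8}  B7 = {3, 4}
Tree: B1–B2, B1–B3, B1–B4, B1–B5, B4–B6, B4–B7
Every bag has size at most 2, so the width is 2 − 1 = 1 and tw(G) ≤ 1. Since G has at least one edge (e.g. 5–8), it is not an edgeless graph, so tw(G) ≥ 1. Combining the bounds, tw(G) = 1.

1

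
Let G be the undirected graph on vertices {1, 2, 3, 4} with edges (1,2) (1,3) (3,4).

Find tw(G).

A width-1 tree decomposition is:
Bags: B1 = {3, 4}  B2 = {1, 3}  B3 = {1, 2}
Tree: B1–B2, B2–B3
The largest bag has 2 vertices, giving width 1; this decomposition certifies tw(G) ≤ 1. Any graph with an edge has treewidth ≥ 1, and G has the edge 4–3. Hence tw(G) = 1 exactly.

1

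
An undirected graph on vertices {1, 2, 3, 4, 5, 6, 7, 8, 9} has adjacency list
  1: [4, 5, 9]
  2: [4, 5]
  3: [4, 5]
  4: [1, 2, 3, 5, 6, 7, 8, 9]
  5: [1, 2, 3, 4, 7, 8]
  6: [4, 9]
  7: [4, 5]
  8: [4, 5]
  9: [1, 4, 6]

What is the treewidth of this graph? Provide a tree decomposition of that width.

Treewidth 2.
One optimal decomposition is:
Bags: B1 = {1, 4, 5}  B2 = {1, 4, 9}  B3 = {4, 5, 7}  B4 = {2, 4, 5}  B5 = {3, 4, 5}  B6 = {4, 5, 8}  B7 = {4, 6, 9}
Tree: B1–B2, B1–B3, B1–B4, B3–B5, B1–B6, B2–B7

Every bag has size at most 3, so the width is 3 − 1 = 2 and tw(G) ≤ 2. Conversely, {1, 4, 9} is a clique of size 3, and the vertices of any clique must share a bag in every tree decomposition; so some bag has ≥ 3 vertices and tw(G) ≥ 2. Combining the bounds, tw(G) = 2.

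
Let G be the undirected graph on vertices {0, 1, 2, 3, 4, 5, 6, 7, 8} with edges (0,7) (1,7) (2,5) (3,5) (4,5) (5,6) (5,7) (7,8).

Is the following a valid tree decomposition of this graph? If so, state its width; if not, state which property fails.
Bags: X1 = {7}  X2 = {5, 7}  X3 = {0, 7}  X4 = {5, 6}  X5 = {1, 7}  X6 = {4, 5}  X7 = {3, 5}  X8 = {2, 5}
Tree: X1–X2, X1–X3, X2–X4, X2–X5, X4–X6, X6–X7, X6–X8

A tree decomposition must satisfy three properties: every vertex lies in some bag; for every edge, both endpoints lie together in some bag; and for every vertex, the bags containing it form a connected subtree. Here vertex 8 appears in no bag, so the decomposition is invalid.

No — vertex 8 appears in no bag.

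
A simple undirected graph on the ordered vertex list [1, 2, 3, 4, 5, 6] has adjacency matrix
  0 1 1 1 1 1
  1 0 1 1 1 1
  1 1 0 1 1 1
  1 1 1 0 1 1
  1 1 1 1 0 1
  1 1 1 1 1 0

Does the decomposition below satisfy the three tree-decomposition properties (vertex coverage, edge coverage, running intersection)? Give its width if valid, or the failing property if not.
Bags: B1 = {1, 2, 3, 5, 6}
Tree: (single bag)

A tree decomposition must satisfy three properties: every vertex lies in some bag; for every edge, both endpoints lie together in some bag; and for every vertex, the bags containing it form a connected subtree. Here vertex 4 appears in no bag, so the decomposition is invalid.

No — vertex 4 appears in no bag.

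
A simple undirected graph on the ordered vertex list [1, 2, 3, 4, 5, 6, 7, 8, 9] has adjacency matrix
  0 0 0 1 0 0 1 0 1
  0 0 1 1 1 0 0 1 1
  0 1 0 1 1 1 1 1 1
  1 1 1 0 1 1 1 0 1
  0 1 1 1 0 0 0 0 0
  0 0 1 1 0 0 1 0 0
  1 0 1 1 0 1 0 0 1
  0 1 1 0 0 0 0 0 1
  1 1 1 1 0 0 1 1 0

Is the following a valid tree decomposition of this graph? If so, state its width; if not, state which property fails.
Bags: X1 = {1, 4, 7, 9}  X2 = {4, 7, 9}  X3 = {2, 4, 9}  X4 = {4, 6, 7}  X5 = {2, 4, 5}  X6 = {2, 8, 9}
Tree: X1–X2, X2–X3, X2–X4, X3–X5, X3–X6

A tree decomposition must satisfy three properties: every vertex lies in some bag; for every edge, both endpoints lie together in some bag; and for every vertex, the bags containing it form a connected subtree. Here vertex 3 appears in no bag, so the decomposition is invalid.

No — vertex 3 appears in no bag.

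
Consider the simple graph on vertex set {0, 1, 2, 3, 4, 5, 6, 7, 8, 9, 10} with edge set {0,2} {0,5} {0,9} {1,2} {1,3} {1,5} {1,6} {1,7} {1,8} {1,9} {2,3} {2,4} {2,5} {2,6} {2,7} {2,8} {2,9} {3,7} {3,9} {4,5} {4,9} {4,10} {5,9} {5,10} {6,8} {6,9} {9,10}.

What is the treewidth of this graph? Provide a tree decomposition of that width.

Every bag has size at most 4, so the width is 4 − 1 = 3 and tw(G) ≤ 3. On the other hand G contains the 4-clique {0, 2, 5, 9}. A clique must lie in a single bag of any decomposition, so no decomposition can have width below 3. The upper and lower bounds meet at 3, so that is the treewidth.

Treewidth 3.
Bags: B1 = {1, 2, 5, 9}  B2 = {2, 4, 5, 9}  B3 = {4, 5, 9, 10}  B4 = {1, 2, 6, 9}  B5 = {1, 2, 3, 9}  B6 = {0, 2, 5, 9}  B7 = {1, 2, 6, 8}  B8 = {1, 2, 3, 7}
Tree: B1–B2, B2–B3, B1–B4, B4–B5, B1–B6, B4–B7, B5–B8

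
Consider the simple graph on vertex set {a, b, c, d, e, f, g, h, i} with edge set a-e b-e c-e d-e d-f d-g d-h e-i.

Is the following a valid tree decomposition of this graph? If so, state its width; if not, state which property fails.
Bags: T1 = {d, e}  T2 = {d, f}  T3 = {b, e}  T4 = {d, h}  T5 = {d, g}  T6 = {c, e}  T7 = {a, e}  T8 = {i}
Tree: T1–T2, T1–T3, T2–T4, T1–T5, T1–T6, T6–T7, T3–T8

No — edge (e,i) lies in no bag.

A tree decomposition must satisfy three properties: every vertex lies in some bag; for every edge, both endpoints lie together in some bag; and for every vertex, the bags containing it form a connected subtree. Here edge (e,i) lies in no bag, so the decomposition is invalid.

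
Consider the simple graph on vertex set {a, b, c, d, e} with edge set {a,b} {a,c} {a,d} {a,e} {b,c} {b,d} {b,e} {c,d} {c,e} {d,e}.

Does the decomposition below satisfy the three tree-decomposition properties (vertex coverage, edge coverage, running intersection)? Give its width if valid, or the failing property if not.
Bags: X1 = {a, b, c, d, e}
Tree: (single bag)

Yes; width 4.

Checking the three conditions: (i) the bags cover all of {a, b, c, d, e}; (ii) for each edge, some bag contains both endpoints; (iii) the bags containing any fixed vertex form a subtree. All hold, so the decomposition is valid with width 5 − 1 = 4.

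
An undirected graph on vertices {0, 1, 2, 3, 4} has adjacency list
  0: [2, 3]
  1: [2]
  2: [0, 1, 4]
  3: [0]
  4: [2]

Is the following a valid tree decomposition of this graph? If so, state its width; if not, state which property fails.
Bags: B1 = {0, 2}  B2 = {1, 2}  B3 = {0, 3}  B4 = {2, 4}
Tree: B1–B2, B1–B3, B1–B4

Checking the three conditions: (i) the bags cover all of {0, 1, 2, 3, 4}; (ii) for each edge, some bag contains both endpoints; (iii) the bags containing any fixed vertex form a subtree. All hold, so the decomposition is valid with width 2 − 1 = 1.

Yes; width 1.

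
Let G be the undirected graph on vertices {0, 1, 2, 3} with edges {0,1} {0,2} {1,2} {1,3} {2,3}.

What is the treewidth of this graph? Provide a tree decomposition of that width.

Every bag has size at most 3, so the width is 3 − 1 = 2 and tw(G) ≤ 2. For the lower bound, the 3 vertices {0, 1, 2} are pairwise adjacent, and any tree decomposition puts a clique entirely inside one bag — forcing width ≥ 2. Therefore the treewidth is 2.

Treewidth 2.
Bags: B1 = {1, 2, 3}  B2 = {0, 1, 2}
Tree: B1–B2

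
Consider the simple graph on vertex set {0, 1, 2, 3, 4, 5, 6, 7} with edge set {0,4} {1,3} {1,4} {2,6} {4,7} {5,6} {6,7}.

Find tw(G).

A width-1 tree decomposition is:
Bags: B1 = {4, 7}  B2 = {0, 4}  B3 = {1, 4}  B4 = {6, 7}  B5 = {5, 6}  B6 = {1, 3}  B7 = {2, 6}
Tree: B1–B2, B2–B3, B1–B4, B4–B5, B3–B6, B5–B7
Every bag has size at most 2, so the width is 2 − 1 = 1 and tw(G) ≤ 1. Any graph with an edge has treewidth ≥ 1, and G has the edge 4–7. Therefore the treewidth is 1.

1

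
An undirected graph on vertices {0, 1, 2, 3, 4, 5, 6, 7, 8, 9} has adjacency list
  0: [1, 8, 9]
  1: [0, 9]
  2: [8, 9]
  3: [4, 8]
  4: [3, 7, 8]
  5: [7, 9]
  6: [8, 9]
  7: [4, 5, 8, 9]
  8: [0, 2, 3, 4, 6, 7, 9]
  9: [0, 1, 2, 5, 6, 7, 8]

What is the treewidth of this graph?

2

A width-2 tree decomposition is:
Bags: B1 = {0, 8, 9}  B2 = {7, 8, 9}  B3 = {0, 1, 9}  B4 = {5, 7, 9}  B5 = {4, 7, 8}  B6 = {6, 8, 9}  B7 = {2, 8, 9}  B8 = {3, 4, 8}
Tree: B1–B2, B1–B3, B2–B4, B2–B5, B2–B6, B1–B7, B5–B8
Every bag has size at most 3, so the width is 3 − 1 = 2 and tw(G) ≤ 2. For the lower bound, the 3 vertices {0, 8, 9} are pairwise adjacent, and any tree decomposition puts a clique entirely inside one bag — forcing width ≥ 2. Hence tw(G) = 2 exactly.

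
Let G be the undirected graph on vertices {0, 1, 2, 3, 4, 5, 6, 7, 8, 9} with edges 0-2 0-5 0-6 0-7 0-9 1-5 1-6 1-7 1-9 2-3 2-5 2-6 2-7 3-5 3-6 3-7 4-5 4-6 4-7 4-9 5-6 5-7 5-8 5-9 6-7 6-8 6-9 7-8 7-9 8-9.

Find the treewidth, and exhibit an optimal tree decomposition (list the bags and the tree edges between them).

Treewidth 4.
One such decomposition:
Bags: B1 = {0, 5, 6, 7, 9}  B2 = {1, 5, 6, 7, 9}  B3 = {4, 5, 6, 7, 9}  B4 = {0, 2, 5, 6, 7}  B5 = {2, 3, 5, 6, 7}  B6 = {5, 6, 7, 8, 9}
Tree: B1–B2, B1–B3, B1–B4, B4–B5, B3–B6

Every bag has size at most 5, so the width is 5 − 1 = 4 and tw(G) ≤ 4. On the other hand G contains the 5-clique {0, 5, 6, 7, 9}. A clique must lie in a single bag of any decomposition, so no decomposition can have width below 4. Hence tw(G) = 4 exactly.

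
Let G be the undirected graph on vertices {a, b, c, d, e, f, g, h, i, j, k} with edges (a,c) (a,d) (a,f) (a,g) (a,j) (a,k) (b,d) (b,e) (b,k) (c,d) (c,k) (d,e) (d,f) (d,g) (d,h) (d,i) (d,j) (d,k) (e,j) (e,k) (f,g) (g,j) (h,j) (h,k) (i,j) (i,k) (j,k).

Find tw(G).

A width-3 tree decomposition is:
Bags: B1 = {a, d, g, j}  B2 = {a, d, f, g}  B3 = {a, d, j, k}  B4 = {d, h, j, k}  B5 = {d, i, j, k}  B6 = {a, c, d, k}  B7 = {d, e, j, k}  B8 = {b, d, e, k}
Tree: B1–B2, B1–B3, B3–B4, B4–B5, B3–B6, B5–B7, B7–B8
Every bag has size at most 4, so the width is 4 − 1 = 3 and tw(G) ≤ 3. Conversely, {a, d, g, j} is a clique of size 4, and the vertices of any clique must share a bag in every tree decomposition; so some bag has ≥ 4 vertices and tw(G) ≥ 3. Hence tw(G) = 3 exactly.

3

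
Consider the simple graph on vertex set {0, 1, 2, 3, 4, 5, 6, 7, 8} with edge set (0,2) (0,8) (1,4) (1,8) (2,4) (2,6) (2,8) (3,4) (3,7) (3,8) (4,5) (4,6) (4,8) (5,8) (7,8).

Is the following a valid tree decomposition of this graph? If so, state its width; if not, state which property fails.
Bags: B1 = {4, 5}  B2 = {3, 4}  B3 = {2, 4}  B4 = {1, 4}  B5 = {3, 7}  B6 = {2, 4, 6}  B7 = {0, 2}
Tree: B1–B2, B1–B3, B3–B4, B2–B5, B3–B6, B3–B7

A tree decomposition must satisfy three properties: every vertex lies in some bag; for every edge, both endpoints lie together in some bag; and for every vertex, the bags containing it form a connected subtree. Here vertex 8 appears in no bag, so the decomposition is invalid.

No — vertex 8 appears in no bag.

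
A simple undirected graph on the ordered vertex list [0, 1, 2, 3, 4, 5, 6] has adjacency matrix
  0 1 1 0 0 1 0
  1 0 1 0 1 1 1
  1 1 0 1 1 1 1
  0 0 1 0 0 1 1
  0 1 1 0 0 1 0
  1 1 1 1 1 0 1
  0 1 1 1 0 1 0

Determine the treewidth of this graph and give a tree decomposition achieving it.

The largest bag has 4 vertices, giving width 3; this decomposition certifies tw(G) ≤ 3. For the lower bound, the 4 vertices {0, 1, 2, 5} are pairwise adjacent, and any tree decomposition puts a clique entirely inside one bag — forcing width ≥ 3. Hence tw(G) = 3 exactly.

Treewidth 3.
One such decomposition:
Bags: B1 = {1, 2, 5, 6}  B2 = {2, 3, 5, 6}  B3 = {1, 2, 4, 5}  B4 = {0, 1, 2, 5}
Tree: B1–B2, B1–B3, B3–B4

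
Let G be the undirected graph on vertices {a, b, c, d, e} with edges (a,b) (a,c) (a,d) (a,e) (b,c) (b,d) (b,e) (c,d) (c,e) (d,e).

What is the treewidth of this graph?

4

A width-4 tree decomposition is:
Bags: B1 = {a, b, c, d, e}
Tree: (single bag)
With just one bag of size 5, the width is 5 − 1 = 4, so tw(G) ≤ 4. Conversely, {a, b, c, d, e} is a clique of size 5, and the vertices of any clique must share a bag in every tree decomposition; so some bag has ≥ 5 vertices and tw(G) ≥ 4. The upper and lower bounds meet at 4, so that is the treewidth.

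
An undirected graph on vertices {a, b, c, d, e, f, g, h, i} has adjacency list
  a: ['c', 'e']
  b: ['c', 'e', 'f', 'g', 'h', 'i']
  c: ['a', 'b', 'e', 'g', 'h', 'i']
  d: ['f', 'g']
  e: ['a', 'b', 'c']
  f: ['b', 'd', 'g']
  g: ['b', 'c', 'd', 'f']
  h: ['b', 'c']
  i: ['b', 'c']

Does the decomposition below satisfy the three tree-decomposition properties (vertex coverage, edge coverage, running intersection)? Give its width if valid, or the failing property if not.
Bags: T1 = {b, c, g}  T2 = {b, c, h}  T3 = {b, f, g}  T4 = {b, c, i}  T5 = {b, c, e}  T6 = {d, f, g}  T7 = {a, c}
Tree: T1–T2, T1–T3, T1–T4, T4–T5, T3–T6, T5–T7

A tree decomposition must satisfy three properties: every vertex lies in some bag; for every edge, both endpoints lie together in some bag; and for every vertex, the bags containing it form a connected subtree. Here edge (e,a) lies in no bag, so the decomposition is invalid.

No — edge (e,a) lies in no bag.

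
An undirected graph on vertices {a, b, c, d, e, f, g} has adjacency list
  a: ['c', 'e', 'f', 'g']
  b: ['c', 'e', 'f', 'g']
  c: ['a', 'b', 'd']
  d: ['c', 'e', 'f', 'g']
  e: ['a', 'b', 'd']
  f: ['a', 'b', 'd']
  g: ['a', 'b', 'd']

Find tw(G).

3

A width-3 tree decomposition is:
Bags: B1 = {a, b, d, e}  B2 = {a, b, d, f}  B3 = {a, b, c, d}  B4 = {a, b, d, g}
Tree: B1–B2, B2–B3, B3–B4
Each bag holds 4 vertices, so the decomposition has width 3, which upper-bounds the treewidth. For the lower bound: the 4 vertex sets {d,e}, {b,f}, {a}, {c} are disjoint, each induces a connected subgraph, and every pair is joined by at least one edge of G. Contracting each set to a single vertex therefore yields K_{4} as a minor, and since treewidth is minor-monotone, tw(G) ≥ tw(K_{4}) = 3. The upper and lower bounds meet at 3, so that is the treewidth.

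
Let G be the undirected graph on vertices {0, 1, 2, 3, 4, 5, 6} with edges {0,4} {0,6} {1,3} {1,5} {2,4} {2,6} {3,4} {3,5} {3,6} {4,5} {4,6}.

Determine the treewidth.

2

A width-2 tree decomposition is:
Bags: B1 = {3, 4, 5}  B2 = {1, 3, 5}  B3 = {3, 4, 6}  B4 = {2, 4, 6}  B5 = {0, 4, 6}
Tree: B1–B2, B1–B3, B3–B4, B4–B5
Every bag has size at most 3, so the width is 3 − 1 = 2 and tw(G) ≤ 2. For the lower bound, the 3 vertices {1, 3, 5} are pairwise adjacent, and any tree decomposition puts a clique entirely inside one bag — forcing width ≥ 2. The upper and lower bounds meet at 2, so that is the treewidth.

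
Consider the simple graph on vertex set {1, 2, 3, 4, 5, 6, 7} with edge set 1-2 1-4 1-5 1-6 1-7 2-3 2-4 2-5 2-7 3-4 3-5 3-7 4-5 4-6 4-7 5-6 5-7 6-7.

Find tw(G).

A width-4 tree decomposition is:
Bags: B1 = {1, 4, 5, 6, 7}  B2 = {1, 2, 4, 5, 7}  B3 = {2, 3, 4, 5, 7}
Tree: B1–B2, B2–B3
Each bag holds 5 vertices, so the decomposition has width 4, which upper-bounds the treewidth. On the other hand G contains the 5-clique {1, 2, 4, 5, 7}. A clique must lie in a single bag of any decomposition, so no decomposition can have width below 4. Therefore the treewidth is 4.

4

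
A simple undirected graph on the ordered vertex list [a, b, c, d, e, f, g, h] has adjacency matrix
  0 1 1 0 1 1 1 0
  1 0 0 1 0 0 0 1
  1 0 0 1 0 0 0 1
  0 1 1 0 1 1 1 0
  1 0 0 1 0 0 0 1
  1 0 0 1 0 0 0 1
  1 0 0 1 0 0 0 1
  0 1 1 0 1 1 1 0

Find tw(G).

3

A width-3 tree decomposition is:
Bags: B1 = {a, c, d, h}  B2 = {a, d, g, h}  B3 = {a, d, f, h}  B4 = {a, d, e, h}  B5 = {a, b, d, h}
Tree: B1–B2, B2–B3, B3–B4, B4–B5
Every bag has size at most 4, so the width is 4 − 1 = 3 and tw(G) ≤ 3. For the lower bound: the 4 vertex sets {a,c}, {d,g}, {h}, {f} are disjoint, each induces a connected subgraph, and every pair is joined by at least one edge of G. Contracting each set to a single vertex therefore yields K_{4} as a minor, and since treewidth is minor-monotone, tw(G) ≥ tw(K_{4}) = 3. Hence tw(G) = 3 exactly.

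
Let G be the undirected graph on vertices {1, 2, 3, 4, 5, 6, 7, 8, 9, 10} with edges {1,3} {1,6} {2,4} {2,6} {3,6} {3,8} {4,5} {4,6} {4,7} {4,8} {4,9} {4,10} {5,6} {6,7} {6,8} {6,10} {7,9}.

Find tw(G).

2

A width-2 tree decomposition is:
Bags: B1 = {4, 5, 6}  B2 = {4, 6, 7}  B3 = {4, 6, 8}  B4 = {4, 6, 10}  B5 = {3, 6, 8}  B6 = {1, 3, 6}  B7 = {2, 4, 6}  B8 = {4, 7, 9}
Tree: B1–B2, B2–B3, B2–B4, B3–B5, B5–B6, B4–B7, B2–B8
Each bag holds 3 vertices, so the decomposition has width 2, which upper-bounds the treewidth. On the other hand G contains the 3-clique {4, 7, 9}. A clique must lie in a single bag of any decomposition, so no decomposition can have width below 2. Hence tw(G) = 2 exactly.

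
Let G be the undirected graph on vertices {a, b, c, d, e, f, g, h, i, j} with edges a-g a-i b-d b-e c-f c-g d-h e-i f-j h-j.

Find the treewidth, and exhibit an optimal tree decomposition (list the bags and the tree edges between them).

The largest bag has 3 vertices, giving width 2; this decomposition certifies tw(G) ≤ 2. Since i–e–b–d–h–j–f–c–g–a–i is a cycle in G, G is not acyclic. Forests are exactly the graphs of treewidth ≤ 1, so tw(G) ≥ 2. Hence tw(G) = 2 exactly.

Treewidth 2.
One optimal decomposition is:
Bags: B1 = {b, e, i}  B2 = {b, d, i}  B3 = {d, h, i}  B4 = {h, i, j}  B5 = {f, i, j}  B6 = {c, f, i}  B7 = {c, g, i}  B8 = {a, g, i}
Tree: B1–B2, B2–B3, B3–B4, B4–B5, B5–B6, B6–B7, B7–B8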